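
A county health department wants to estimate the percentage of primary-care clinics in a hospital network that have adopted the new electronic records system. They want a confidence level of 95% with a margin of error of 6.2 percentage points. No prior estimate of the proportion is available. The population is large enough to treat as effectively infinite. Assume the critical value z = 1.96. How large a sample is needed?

250

With no prior estimate, use p = 0.5, giving p(1−p) = 0.25.
n = z²·p(1−p)/E² = 1.96² × 0.2500 / 0.062² = 3.8416 × 0.2500 / 0.003844 ≈ 249.84.
Rounding up gives n = 250.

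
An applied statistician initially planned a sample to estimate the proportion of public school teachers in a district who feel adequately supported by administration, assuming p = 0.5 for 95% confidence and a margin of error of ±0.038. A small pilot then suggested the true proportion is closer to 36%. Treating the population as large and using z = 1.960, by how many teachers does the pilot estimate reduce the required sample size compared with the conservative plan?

53

Conservative (p = 0.5): n = 1.960² × 0.25 / 0.038² ≈ 665.10 → 666.
Using p = 0.36: p(1−p) = 0.2304, so n = 1.960² × 0.2304 / 0.038² ≈ 612.95 → 613.
Reduction: 666 − 613 = 53.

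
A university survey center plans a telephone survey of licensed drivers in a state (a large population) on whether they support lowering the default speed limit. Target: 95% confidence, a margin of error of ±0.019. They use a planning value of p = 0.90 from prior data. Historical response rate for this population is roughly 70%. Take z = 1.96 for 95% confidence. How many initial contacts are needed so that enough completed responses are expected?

1369

Completed interviews needed: n₀ = 1.96² × 0.0900 / 0.019² ≈ 957.74 → 958.
At a 70% response rate, contacts needed = 958 / 0.70 ≈ 1368.57 → 1369.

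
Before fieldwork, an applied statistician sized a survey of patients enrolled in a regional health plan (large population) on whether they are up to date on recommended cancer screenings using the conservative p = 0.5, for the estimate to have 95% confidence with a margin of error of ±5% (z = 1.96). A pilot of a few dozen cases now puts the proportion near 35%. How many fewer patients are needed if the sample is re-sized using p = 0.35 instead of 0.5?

35

Conservative (p = 0.5): n = 1.96² × 0.25 / 0.050² ≈ 384.16 → 385.
Using p = 0.35: p(1−p) = 0.2275, so n = 1.96² × 0.2275 / 0.050² ≈ 349.59 → 350.
Reduction: 385 − 350 = 35.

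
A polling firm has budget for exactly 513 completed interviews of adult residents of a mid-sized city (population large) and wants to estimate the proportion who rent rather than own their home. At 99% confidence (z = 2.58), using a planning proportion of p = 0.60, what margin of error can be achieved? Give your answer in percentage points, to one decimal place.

5.6

SE(p̂) = √[p(1−p)/n] = √[0.2400/513] = 0.02163.
E = z × SE = 2.58 × 0.02163 = 0.05580, or 5.6 percentage points.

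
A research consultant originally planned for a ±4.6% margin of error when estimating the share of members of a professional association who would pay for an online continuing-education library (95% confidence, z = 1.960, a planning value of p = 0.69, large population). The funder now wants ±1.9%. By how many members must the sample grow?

1888

At ±4.6%: n = 1.960² × 0.2139 / 0.046² ≈ 388.34 → 389.
At ±1.9%: n = 1.960² × 0.2139 / 0.019² ≈ 2276.23 → 2277.
Additional respondents: 2277 − 389 = 1888.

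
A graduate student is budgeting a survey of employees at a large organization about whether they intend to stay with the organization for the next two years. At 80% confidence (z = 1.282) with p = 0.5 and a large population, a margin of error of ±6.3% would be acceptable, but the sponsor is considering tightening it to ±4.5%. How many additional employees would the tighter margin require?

At ±6.3%: n = 1.282² × 0.2500 / 0.063² ≈ 103.52 → 104.
At ±4.5%: n = 1.282² × 0.2500 / 0.045² ≈ 202.90 → 203.
Additional respondents: 203 − 104 = 99.

99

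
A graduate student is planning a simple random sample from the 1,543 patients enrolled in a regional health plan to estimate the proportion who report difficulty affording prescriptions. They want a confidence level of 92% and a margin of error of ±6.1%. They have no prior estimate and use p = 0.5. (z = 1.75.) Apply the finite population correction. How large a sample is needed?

182

Unadjusted: n₀ = 1.75² × 0.50 × 0.50 / 0.061² ≈ 205.76, so n₀ = 206.
Finite population correction with N = 1,543: n = n₀ / (1 + (n₀−1)/N) = 206 / (1 + 205/1543) = 206 / 1.1329 ≈ 181.84.
Rounding up, n = 182.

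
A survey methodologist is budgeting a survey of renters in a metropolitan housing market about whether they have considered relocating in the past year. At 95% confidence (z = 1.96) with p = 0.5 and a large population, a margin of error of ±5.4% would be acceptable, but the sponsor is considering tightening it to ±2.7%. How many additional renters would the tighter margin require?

At ±5.4%: n = 1.96² × 0.2500 / 0.054² ≈ 329.36 → 330.
At ±2.7%: n = 1.96² × 0.2500 / 0.027² ≈ 1317.42 → 1318.
Additional respondents: 1318 − 330 = 988.

988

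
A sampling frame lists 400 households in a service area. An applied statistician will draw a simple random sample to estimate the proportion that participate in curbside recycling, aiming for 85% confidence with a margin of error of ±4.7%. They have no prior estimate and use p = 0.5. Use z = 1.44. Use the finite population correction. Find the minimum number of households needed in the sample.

149

Unadjusted: n₀ = 1.44² × 0.50 × 0.50 / 0.047² ≈ 234.68, so n₀ = 235.
Finite population correction with N = 400: n = n₀ / (1 + (n₀−1)/N) = 235 / (1 + 234/400) = 235 / 1.5850 ≈ 148.26.
Rounding up, n = 149.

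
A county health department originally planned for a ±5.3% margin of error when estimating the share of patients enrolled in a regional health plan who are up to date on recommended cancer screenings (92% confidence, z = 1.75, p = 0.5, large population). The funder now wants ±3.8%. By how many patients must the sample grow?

At ±5.3%: n = 1.75² × 0.2500 / 0.053² ≈ 272.56 → 273.
At ±3.8%: n = 1.75² × 0.2500 / 0.038² ≈ 530.21 → 531.
Additional respondents: 531 − 273 = 258.

258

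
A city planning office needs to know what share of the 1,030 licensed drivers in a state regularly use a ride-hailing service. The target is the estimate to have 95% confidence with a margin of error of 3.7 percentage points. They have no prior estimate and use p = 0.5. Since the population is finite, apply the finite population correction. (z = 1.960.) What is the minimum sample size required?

418

Unadjusted: n₀ = 1.960² × 0.50 × 0.50 / 0.037² ≈ 701.53, so n₀ = 702.
Finite population correction with N = 1,030: n = n₀ / (1 + (n₀−1)/N) = 702 / (1 + 701/1030) = 702 / 1.6806 ≈ 417.71.
Rounding up, n = 418.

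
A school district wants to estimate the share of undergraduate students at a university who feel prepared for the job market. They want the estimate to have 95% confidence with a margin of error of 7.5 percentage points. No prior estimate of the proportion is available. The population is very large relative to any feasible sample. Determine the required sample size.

For 95% confidence, z = 1.960.
With no prior estimate, use p = 0.5, giving p(1−p) = 0.25.
n = z²·p(1−p)/E² = 1.960² × 0.2500 / 0.075² = 3.8416 × 0.2500 / 0.005625 ≈ 170.74.
Rounding up gives n = 171.

171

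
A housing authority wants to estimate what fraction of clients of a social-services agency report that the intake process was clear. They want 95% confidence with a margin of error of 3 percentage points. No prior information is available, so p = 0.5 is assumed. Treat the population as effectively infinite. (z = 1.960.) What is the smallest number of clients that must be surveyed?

With p = 0.5, p(1−p) = 0.25.
n = z²·p(1−p)/E² = 1.960² × 0.2500 / 0.030² = 3.8416 × 0.2500 / 0.000900 ≈ 1067.11.
Rounding up gives n = 1068.

1068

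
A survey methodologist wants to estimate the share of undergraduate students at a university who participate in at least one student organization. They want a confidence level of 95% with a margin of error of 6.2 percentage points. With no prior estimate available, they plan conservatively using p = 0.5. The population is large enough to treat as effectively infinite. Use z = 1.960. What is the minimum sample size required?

With p = 0.5, p(1−p) = 0.25.
n = z²·p(1−p)/E² = 1.960² × 0.2500 / 0.062² = 3.8416 × 0.2500 / 0.003844 ≈ 249.84.
Rounding up gives n = 250.

250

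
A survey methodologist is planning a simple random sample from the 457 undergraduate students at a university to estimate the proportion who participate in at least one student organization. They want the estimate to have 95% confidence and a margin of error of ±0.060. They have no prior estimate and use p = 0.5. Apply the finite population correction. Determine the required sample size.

169

For 95% confidence, z = 1.960.
Unadjusted: n₀ = 1.960² × 0.50 × 0.50 / 0.060² ≈ 266.78, so n₀ = 267.
Finite population correction with N = 457: n = n₀ / (1 + (n₀−1)/N) = 267 / (1 + 266/457) = 267 / 1.5821 ≈ 168.77.
Rounding up, n = 169.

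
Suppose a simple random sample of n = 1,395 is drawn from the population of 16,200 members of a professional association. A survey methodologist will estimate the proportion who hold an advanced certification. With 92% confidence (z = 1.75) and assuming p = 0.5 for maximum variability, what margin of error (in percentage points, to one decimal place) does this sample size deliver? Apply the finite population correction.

Finite-population factor: (N−n)/(N−1) = (16200−1395)/(16200−1) = 0.9139.
SE(p̂) = √[p(1−p)/n · (N−n)/(N−1)] = √[0.2500/1395 × 0.9139] = 0.01280.
E = z × SE = 1.75 × 0.01280 = 0.02240 ≈ 2.2 percentage points.

2.2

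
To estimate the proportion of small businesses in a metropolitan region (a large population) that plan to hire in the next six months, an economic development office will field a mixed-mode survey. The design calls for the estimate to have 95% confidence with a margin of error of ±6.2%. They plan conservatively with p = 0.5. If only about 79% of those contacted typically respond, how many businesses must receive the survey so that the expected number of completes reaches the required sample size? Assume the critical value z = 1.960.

Completed interviews needed: n₀ = 1.960² × 0.2500 / 0.062² ≈ 249.84 → 250.
At a 79% response rate, contacts needed = 250 / 0.79 ≈ 316.46 → 317.

317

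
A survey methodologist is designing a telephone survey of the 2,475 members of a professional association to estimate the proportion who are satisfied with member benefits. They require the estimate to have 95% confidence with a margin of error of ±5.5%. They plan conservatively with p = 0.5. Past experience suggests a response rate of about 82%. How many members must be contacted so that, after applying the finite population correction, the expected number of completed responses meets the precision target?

344

For 95% confidence, z = 1.960.
Completed interviews needed (unadjusted): n₀ = 1.960² × 0.2500 / 0.055² ≈ 317.49 → 318.
FPC for N = 2,475: n = 318 / (1 + 317/2475) = 318 / 1.1281 ≈ 281.89 → 282.
At an 82% response rate, contacts needed = 282 / 0.82 ≈ 343.90 → 344.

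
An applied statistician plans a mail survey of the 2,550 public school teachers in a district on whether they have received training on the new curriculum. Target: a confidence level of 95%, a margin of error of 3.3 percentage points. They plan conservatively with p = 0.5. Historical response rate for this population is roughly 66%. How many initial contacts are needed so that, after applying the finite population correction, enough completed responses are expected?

For 95% confidence, z = 1.960.
Completed interviews needed (unadjusted): n₀ = 1.960² × 0.2500 / 0.033² ≈ 881.91 → 882.
FPC for N = 2,550: n = 882 / (1 + 881/2550) = 882 / 1.3455 ≈ 655.52 → 656.
At a 66% response rate, contacts needed = 656 / 0.66 ≈ 993.94 → 994.

994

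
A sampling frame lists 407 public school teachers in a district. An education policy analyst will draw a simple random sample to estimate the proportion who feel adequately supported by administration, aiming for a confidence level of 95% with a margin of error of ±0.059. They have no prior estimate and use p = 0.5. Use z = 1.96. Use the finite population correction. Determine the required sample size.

165

Unadjusted: n₀ = 1.96² × 0.50 × 0.50 / 0.059² ≈ 275.90, so n₀ = 276.
Finite population correction with N = 407: n = n₀ / (1 + (n₀−1)/N) = 276 / (1 + 275/407) = 276 / 1.6757 ≈ 164.71.
Rounding up, n = 165.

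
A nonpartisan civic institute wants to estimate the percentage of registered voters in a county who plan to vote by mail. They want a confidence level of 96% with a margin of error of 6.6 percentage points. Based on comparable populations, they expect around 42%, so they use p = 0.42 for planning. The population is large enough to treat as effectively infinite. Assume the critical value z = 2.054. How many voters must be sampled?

236

With p = 0.42, p(1−p) = 0.2436.
n = z²·p(1−p)/E² = 2.054² × 0.2436 / 0.066² = 4.2189 × 0.2436 / 0.004356 ≈ 235.93.
Rounding up gives n = 236.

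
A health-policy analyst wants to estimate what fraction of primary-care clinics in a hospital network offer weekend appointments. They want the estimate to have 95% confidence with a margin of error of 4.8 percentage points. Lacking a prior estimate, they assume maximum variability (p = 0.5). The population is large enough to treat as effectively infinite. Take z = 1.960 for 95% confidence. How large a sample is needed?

417

With p = 0.5, p(1−p) = 0.25.
n = z²·p(1−p)/E² = 1.960² × 0.2500 / 0.048² = 3.8416 × 0.2500 / 0.002304 ≈ 416.84.
Rounding up gives n = 417.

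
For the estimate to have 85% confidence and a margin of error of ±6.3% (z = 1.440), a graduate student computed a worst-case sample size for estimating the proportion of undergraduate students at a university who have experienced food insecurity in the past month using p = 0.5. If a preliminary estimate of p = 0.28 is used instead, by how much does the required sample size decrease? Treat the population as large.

Conservative (p = 0.5): n = 1.440² × 0.25 / 0.063² ≈ 130.61 → 131.
Using p = 0.28: p(1−p) = 0.2016, so n = 1.440² × 0.2016 / 0.063² ≈ 105.33 → 106.
Reduction: 131 − 106 = 25.

25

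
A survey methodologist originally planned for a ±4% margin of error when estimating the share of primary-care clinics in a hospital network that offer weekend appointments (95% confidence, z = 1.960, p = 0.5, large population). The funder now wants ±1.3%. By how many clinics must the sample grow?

5082

At ±4%: n = 1.960² × 0.2500 / 0.040² ≈ 600.25 → 601.
At ±1.3%: n = 1.960² × 0.2500 / 0.013² ≈ 5682.84 → 5683.
Additional respondents: 5683 − 601 = 5082.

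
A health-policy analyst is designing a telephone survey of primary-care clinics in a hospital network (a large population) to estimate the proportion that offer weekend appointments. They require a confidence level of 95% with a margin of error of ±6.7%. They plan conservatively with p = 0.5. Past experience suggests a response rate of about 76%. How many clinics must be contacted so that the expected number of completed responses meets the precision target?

For 95% confidence, z = 1.960.
Completed interviews needed: n₀ = 1.960² × 0.2500 / 0.067² ≈ 213.95 → 214.
At a 76% response rate, contacts needed = 214 / 0.76 ≈ 281.58 → 282.

282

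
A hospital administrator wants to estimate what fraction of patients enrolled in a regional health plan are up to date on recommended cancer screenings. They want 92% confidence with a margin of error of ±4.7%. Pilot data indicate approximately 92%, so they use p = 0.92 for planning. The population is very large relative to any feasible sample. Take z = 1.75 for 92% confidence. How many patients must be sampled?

With p = 0.92, p(1−p) = 0.0736.
n = z²·p(1−p)/E² = 1.75² × 0.0736 / 0.047² = 3.0625 × 0.0736 / 0.002209 ≈ 102.04.
Rounding up gives n = 103.

103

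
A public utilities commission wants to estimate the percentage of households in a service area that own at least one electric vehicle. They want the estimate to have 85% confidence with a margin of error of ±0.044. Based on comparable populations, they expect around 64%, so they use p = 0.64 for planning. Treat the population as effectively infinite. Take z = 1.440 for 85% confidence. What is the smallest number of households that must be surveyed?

With p = 0.64, p(1−p) = 0.2304.
n = z²·p(1−p)/E² = 1.440² × 0.2304 / 0.044² = 2.0736 × 0.2304 / 0.001936 ≈ 246.78.
Rounding up gives n = 247.

247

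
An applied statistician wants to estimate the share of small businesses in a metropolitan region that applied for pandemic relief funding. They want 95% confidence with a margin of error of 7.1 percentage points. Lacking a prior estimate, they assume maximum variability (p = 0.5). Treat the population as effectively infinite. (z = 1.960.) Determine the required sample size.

With p = 0.5, p(1−p) = 0.25.
n = z²·p(1−p)/E² = 1.960² × 0.2500 / 0.071² = 3.8416 × 0.2500 / 0.005041 ≈ 190.52.
Rounding up gives n = 191.

191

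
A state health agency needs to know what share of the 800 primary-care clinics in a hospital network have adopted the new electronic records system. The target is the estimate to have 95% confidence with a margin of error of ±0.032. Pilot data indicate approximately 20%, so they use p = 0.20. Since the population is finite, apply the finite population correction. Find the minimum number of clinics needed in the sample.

For 95% confidence, z = 1.960.
Unadjusted: n₀ = 1.960² × 0.20 × 0.80 / 0.032² ≈ 600.25, so n₀ = 601.
Finite population correction with N = 800: n = n₀ / (1 + (n₀−1)/N) = 601 / (1 + 600/800) = 601 / 1.7500 ≈ 343.43.
Rounding up, n = 344.

344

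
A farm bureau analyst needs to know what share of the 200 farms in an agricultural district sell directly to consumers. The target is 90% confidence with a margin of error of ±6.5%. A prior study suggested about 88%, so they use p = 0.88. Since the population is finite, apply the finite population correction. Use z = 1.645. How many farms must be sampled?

Unadjusted: n₀ = 1.645² × 0.88 × 0.12 / 0.065² ≈ 67.63, so n₀ = 68.
Finite population correction with N = 200: n = n₀ / (1 + (n₀−1)/N) = 68 / (1 + 67/200) = 68 / 1.3350 ≈ 50.94.
Rounding up, n = 51.

51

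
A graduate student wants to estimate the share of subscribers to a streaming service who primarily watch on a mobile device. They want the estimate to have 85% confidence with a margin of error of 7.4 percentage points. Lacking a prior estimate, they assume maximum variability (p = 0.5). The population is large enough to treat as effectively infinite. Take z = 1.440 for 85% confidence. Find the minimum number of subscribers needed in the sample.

95

With p = 0.5, p(1−p) = 0.25.
n = z²·p(1−p)/E² = 1.440² × 0.2500 / 0.074² = 2.0736 × 0.2500 / 0.005476 ≈ 94.67.
Rounding up gives n = 95.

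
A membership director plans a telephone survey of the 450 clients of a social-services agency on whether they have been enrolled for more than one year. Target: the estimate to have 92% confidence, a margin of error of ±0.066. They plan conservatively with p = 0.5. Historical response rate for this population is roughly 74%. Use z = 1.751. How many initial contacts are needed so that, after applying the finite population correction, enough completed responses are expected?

Completed interviews needed (unadjusted): n₀ = 1.751² × 0.2500 / 0.066² ≈ 175.96 → 176.
FPC for N = 450: n = 176 / (1 + 175/450) = 176 / 1.3889 ≈ 126.72 → 127.
At a 74% response rate, contacts needed = 127 / 0.74 ≈ 171.62 → 172.

172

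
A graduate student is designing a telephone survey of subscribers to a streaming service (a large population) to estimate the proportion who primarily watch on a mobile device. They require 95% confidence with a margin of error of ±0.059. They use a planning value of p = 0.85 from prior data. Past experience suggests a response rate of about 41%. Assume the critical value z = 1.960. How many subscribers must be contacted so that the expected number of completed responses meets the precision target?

Completed interviews needed: n₀ = 1.960² × 0.1275 / 0.059² ≈ 140.71 → 141.
At a 41% response rate, contacts needed = 141 / 0.41 ≈ 343.90 → 344.

344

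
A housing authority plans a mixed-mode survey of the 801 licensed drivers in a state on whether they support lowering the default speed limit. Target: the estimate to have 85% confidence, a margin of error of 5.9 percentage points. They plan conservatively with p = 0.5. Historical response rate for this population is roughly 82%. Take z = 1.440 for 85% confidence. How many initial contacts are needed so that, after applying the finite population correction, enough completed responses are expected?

Completed interviews needed (unadjusted): n₀ = 1.440² × 0.2500 / 0.059² ≈ 148.92 → 149.
FPC for N = 801: n = 149 / (1 + 148/801) = 149 / 1.1848 ≈ 125.76 → 126.
At an 82% response rate, contacts needed = 126 / 0.82 ≈ 153.66 → 154.

154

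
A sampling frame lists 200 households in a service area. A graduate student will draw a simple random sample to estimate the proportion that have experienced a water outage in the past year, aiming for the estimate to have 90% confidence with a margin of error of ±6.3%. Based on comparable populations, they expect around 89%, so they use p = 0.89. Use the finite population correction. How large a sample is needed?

51

For 90% confidence, z = 1.645.
Unadjusted: n₀ = 1.645² × 0.89 × 0.11 / 0.063² ≈ 66.75, so n₀ = 67.
Finite population correction with N = 200: n = n₀ / (1 + (n₀−1)/N) = 67 / (1 + 66/200) = 67 / 1.3300 ≈ 50.38.
Rounding up, n = 51.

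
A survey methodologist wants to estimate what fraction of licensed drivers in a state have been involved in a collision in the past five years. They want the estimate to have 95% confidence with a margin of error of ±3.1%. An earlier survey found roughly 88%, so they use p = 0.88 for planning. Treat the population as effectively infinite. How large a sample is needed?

423

For 95% confidence, z = 1.96.
With p = 0.88, p(1−p) = 0.1056.
n = z²·p(1−p)/E² = 1.96² × 0.1056 / 0.031² = 3.8416 × 0.1056 / 0.000961 ≈ 422.14.
Rounding up gives n = 423.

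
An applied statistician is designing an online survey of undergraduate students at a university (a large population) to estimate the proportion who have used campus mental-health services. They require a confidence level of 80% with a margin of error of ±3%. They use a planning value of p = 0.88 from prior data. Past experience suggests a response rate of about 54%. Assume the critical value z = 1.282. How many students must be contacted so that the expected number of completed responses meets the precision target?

Completed interviews needed: n₀ = 1.282² × 0.1056 / 0.030² ≈ 192.84 → 193.
At a 54% response rate, contacts needed = 193 / 0.54 ≈ 357.41 → 358.

358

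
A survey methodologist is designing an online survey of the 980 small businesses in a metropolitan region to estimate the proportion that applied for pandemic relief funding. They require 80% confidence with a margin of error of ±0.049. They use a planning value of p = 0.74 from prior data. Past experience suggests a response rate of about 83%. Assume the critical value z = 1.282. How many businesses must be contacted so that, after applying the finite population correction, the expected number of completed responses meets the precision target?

Completed interviews needed (unadjusted): n₀ = 1.282² × 0.1924 / 0.049² ≈ 131.70 → 132.
FPC for N = 980: n = 132 / (1 + 131/980) = 132 / 1.1337 ≈ 116.44 → 117.
At an 83% response rate, contacts needed = 117 / 0.83 ≈ 140.96 → 141.

141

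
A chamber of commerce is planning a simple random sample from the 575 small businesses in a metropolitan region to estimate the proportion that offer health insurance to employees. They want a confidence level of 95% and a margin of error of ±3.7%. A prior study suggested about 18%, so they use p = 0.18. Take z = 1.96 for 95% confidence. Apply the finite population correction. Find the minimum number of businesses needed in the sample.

Unadjusted: n₀ = 1.96² × 0.18 × 0.82 / 0.037² ≈ 414.19, so n₀ = 415.
Finite population correction with N = 575: n = n₀ / (1 + (n₀−1)/N) = 415 / (1 + 414/575) = 415 / 1.7200 ≈ 241.28.
Rounding up, n = 242.

242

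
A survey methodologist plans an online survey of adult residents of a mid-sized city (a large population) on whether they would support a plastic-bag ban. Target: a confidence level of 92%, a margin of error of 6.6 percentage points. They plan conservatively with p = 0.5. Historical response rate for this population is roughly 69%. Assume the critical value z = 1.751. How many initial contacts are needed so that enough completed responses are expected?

256

Completed interviews needed: n₀ = 1.751² × 0.2500 / 0.066² ≈ 175.96 → 176.
At a 69% response rate, contacts needed = 176 / 0.69 ≈ 255.07 → 256.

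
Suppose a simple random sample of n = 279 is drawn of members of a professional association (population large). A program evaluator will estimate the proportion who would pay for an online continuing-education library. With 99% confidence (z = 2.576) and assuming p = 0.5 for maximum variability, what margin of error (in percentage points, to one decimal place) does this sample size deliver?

7.7

SE(p̂) = √[p(1−p)/n] = √[0.2500/279] = 0.02993.
E = z × SE = 2.576 × 0.02993 = 0.07711, or 7.7 percentage points.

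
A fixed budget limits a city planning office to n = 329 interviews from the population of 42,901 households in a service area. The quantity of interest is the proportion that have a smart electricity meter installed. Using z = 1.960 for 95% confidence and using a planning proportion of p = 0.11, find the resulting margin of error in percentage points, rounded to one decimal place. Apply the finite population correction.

3.4

Finite-population factor: (N−n)/(N−1) = (42901−329)/(42901−1) = 0.9924.
SE(p̂) = √[p(1−p)/n · (N−n)/(N−1)] = √[0.0979/329 × 0.9924] = 0.01718.
E = z × SE = 1.960 × 0.01718 = 0.03368 ≈ 3.4 percentage points.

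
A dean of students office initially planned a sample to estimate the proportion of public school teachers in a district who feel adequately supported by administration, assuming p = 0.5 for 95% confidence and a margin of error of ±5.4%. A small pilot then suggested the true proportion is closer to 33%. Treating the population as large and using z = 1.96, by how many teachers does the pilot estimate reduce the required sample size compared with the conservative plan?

Conservative (p = 0.5): n = 1.96² × 0.25 / 0.054² ≈ 329.36 → 330.
Using p = 0.33: p(1−p) = 0.2211, so n = 1.96² × 0.2211 / 0.054² ≈ 291.28 → 292.
Reduction: 330 − 292 = 38.

38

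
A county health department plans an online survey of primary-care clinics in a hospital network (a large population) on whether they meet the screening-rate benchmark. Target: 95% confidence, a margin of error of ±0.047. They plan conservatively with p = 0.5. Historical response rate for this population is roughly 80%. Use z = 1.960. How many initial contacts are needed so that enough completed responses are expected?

Completed interviews needed: n₀ = 1.960² × 0.2500 / 0.047² ≈ 434.77 → 435.
At an 80% response rate, contacts needed = 435 / 0.80 ≈ 543.75 → 544.

544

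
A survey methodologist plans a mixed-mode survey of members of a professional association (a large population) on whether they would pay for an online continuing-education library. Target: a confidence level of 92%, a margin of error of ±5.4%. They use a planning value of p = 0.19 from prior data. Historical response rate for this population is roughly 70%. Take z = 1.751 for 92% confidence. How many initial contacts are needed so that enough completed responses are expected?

Completed interviews needed: n₀ = 1.751² × 0.1539 / 0.054² ≈ 161.82 → 162.
At a 70% response rate, contacts needed = 162 / 0.70 ≈ 231.43 → 232.

232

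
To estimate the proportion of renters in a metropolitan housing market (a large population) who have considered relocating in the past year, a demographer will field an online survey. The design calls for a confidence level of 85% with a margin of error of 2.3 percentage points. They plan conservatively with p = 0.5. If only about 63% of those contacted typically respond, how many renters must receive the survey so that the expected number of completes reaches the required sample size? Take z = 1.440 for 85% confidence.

Completed interviews needed: n₀ = 1.440² × 0.2500 / 0.023² ≈ 979.96 → 980.
At a 63% response rate, contacts needed = 980 / 0.63 ≈ 1555.56 → 1556.

1556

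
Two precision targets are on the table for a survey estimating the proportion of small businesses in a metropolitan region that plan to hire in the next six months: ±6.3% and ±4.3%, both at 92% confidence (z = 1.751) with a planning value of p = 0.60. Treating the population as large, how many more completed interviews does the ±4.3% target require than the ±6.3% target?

At ±6.3%: n = 1.751² × 0.2400 / 0.063² ≈ 185.40 → 186.
At ±4.3%: n = 1.751² × 0.2400 / 0.043² ≈ 397.97 → 398.
Additional respondents: 398 − 186 = 212.

212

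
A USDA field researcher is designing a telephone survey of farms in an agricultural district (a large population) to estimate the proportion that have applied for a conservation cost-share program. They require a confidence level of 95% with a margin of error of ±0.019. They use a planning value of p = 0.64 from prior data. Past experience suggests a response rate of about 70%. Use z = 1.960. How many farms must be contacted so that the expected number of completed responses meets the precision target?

Completed interviews needed: n₀ = 1.960² × 0.2304 / 0.019² ≈ 2451.81 → 2452.
At a 70% response rate, contacts needed = 2452 / 0.70 ≈ 3502.86 → 3503.

3503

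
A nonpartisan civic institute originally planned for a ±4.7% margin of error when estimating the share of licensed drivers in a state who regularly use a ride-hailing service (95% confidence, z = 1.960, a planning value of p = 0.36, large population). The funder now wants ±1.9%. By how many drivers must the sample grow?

2051

At ±4.7%: n = 1.960² × 0.2304 / 0.047² ≈ 400.68 → 401.
At ±1.9%: n = 1.960² × 0.2304 / 0.019² ≈ 2451.81 → 2452.
Additional respondents: 2452 − 401 = 2051.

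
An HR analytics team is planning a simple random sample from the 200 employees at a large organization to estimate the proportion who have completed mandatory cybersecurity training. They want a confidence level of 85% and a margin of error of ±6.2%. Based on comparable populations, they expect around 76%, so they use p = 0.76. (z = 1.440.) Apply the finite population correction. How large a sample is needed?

67

Unadjusted: n₀ = 1.440² × 0.76 × 0.24 / 0.062² ≈ 98.39, so n₀ = 99.
Finite population correction with N = 200: n = n₀ / (1 + (n₀−1)/N) = 99 / (1 + 98/200) = 99 / 1.4900 ≈ 66.44.
Rounding up, n = 67.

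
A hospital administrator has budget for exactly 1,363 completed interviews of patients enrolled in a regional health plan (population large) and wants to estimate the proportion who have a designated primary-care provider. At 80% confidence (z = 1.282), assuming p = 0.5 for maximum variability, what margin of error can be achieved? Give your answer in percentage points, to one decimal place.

1.7

SE(p̂) = √[p(1−p)/n] = √[0.2500/1363] = 0.01354.
E = z × SE = 1.282 × 0.01354 = 0.01736, or 1.7 percentage points.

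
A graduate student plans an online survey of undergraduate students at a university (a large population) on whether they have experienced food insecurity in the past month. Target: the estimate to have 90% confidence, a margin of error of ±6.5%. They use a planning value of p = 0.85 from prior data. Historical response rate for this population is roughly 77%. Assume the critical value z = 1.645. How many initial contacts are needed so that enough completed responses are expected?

Completed interviews needed: n₀ = 1.645² × 0.1275 / 0.065² ≈ 81.66 → 82.
At a 77% response rate, contacts needed = 82 / 0.77 ≈ 106.49 → 107.

107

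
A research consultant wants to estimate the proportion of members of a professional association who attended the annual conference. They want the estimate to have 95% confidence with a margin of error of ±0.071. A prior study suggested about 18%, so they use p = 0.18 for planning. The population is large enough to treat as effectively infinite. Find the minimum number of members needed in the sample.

For 95% confidence, z = 1.96.
With p = 0.18, p(1−p) = 0.1476.
n = z²·p(1−p)/E² = 1.96² × 0.1476 / 0.071² = 3.8416 × 0.1476 / 0.005041 ≈ 112.48.
Rounding up gives n = 113.

113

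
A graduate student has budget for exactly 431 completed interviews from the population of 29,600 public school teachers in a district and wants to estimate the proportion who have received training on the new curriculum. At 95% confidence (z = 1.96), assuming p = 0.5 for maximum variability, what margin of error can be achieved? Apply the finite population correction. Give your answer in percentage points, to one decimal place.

Finite-population factor: (N−n)/(N−1) = (29600−431)/(29600−1) = 0.9855.
SE(p̂) = √[p(1−p)/n · (N−n)/(N−1)] = √[0.2500/431 × 0.9855] = 0.02391.
E = z × SE = 1.96 × 0.02391 = 0.04686 ≈ 4.7 percentage points.

4.7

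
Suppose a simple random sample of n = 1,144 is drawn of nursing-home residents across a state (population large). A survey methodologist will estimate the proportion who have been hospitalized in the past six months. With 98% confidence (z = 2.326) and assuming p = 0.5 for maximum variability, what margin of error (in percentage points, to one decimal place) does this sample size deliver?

SE(p̂) = √[p(1−p)/n] = √[0.2500/1144] = 0.01478.
E = z × SE = 2.326 × 0.01478 = 0.03438, or 3.4 percentage points.

3.4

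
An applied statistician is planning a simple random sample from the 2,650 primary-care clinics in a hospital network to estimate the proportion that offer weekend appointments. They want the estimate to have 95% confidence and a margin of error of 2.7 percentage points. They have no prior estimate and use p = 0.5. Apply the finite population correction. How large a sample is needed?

881

For 95% confidence, z = 1.96.
Unadjusted: n₀ = 1.96² × 0.50 × 0.50 / 0.027² ≈ 1317.42, so n₀ = 1318.
Finite population correction with N = 2,650: n = n₀ / (1 + (n₀−1)/N) = 1318 / (1 + 1317/2650) = 1318 / 1.4970 ≈ 880.44.
Rounding up, n = 881.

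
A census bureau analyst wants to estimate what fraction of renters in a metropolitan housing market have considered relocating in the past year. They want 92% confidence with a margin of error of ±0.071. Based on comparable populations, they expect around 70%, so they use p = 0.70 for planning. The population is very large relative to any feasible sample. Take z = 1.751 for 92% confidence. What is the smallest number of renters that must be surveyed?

128

With p = 0.70, p(1−p) = 0.2100.
n = z²·p(1−p)/E² = 1.751² × 0.2100 / 0.071² = 3.0660 × 0.2100 / 0.005041 ≈ 127.72.
Rounding up gives n = 128.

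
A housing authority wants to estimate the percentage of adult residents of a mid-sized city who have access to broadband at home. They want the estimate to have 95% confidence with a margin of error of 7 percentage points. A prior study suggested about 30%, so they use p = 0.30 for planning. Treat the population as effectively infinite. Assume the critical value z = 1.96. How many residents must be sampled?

With p = 0.30, p(1−p) = 0.2100.
n = z²·p(1−p)/E² = 1.96² × 0.2100 / 0.070² = 3.8416 × 0.2100 / 0.004900 ≈ 164.64.
Rounding up gives n = 165.

165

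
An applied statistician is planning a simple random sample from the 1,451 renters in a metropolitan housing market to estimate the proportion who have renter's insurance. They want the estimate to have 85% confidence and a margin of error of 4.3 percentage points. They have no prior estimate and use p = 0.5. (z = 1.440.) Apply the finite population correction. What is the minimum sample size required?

Unadjusted: n₀ = 1.440² × 0.50 × 0.50 / 0.043² ≈ 280.37, so n₀ = 281.
Finite population correction with N = 1,451: n = n₀ / (1 + (n₀−1)/N) = 281 / (1 + 280/1451) = 281 / 1.1930 ≈ 235.55.
Rounding up, n = 236.

236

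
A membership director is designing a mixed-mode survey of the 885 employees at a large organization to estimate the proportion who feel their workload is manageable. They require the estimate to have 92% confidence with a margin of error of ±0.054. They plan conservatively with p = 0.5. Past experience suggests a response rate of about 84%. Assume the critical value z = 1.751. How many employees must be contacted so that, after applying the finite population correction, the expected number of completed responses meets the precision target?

Completed interviews needed (unadjusted): n₀ = 1.751² × 0.2500 / 0.054² ≈ 262.86 → 263.
FPC for N = 885: n = 263 / (1 + 262/885) = 263 / 1.2960 ≈ 202.93 → 203.
At an 84% response rate, contacts needed = 203 / 0.84 ≈ 241.67 → 242.

242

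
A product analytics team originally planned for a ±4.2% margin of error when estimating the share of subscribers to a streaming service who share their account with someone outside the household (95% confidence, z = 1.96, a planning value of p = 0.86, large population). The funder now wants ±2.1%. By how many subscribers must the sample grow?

786

At ±4.2%: n = 1.96² × 0.1204 / 0.042² ≈ 262.20 → 263.
At ±2.1%: n = 1.96² × 0.1204 / 0.021² ≈ 1048.82 → 1049.
Additional respondents: 1049 − 263 = 786.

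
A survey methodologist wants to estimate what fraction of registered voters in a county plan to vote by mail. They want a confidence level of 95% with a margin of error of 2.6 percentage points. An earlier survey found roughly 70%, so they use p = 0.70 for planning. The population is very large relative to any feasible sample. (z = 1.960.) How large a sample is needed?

1194

With p = 0.70, p(1−p) = 0.2100.
n = z²·p(1−p)/E² = 1.960² × 0.2100 / 0.026² = 3.8416 × 0.2100 / 0.000676 ≈ 1193.40.
Rounding up gives n = 1194.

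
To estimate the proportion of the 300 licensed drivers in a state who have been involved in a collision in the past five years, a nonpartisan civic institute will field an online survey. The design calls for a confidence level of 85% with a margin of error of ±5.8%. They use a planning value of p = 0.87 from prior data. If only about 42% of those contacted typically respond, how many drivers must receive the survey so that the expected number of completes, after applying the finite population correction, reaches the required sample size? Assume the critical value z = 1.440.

136

Completed interviews needed (unadjusted): n₀ = 1.440² × 0.1131 / 0.058² ≈ 69.72 → 70.
FPC for N = 300: n = 70 / (1 + 69/300) = 70 / 1.2300 ≈ 56.91 → 57.
At a 42% response rate, contacts needed = 57 / 0.42 ≈ 135.71 → 136.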